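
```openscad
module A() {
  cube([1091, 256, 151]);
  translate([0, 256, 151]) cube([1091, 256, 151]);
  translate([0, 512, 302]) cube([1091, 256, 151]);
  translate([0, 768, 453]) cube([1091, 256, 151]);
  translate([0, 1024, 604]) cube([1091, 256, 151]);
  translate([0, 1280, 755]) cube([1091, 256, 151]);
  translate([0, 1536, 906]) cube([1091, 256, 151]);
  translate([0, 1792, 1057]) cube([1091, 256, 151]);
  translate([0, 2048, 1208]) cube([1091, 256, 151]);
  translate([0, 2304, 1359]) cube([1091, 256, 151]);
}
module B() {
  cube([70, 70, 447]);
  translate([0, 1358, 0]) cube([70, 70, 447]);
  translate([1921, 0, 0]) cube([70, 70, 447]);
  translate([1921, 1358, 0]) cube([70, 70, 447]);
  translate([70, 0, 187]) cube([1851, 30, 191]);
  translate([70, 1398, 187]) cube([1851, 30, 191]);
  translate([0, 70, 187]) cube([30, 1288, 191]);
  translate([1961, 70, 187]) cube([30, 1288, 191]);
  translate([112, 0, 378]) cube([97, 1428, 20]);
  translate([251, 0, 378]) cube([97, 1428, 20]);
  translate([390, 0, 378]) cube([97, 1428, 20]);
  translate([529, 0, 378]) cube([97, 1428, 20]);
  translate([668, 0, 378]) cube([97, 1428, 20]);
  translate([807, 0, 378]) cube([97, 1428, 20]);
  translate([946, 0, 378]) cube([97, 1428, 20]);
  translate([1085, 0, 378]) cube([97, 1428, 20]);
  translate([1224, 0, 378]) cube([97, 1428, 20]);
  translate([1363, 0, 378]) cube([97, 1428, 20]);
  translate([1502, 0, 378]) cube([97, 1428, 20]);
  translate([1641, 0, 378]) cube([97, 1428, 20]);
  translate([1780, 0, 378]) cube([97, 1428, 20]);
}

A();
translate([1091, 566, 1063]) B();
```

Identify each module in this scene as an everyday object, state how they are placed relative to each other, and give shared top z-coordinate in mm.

Both tops at z = 1510 mm.

A is a staircase. B is a bed frame. The bed frame is beside the staircase with their tops flush at z = 1510. The shared top z-coordinate is 1510 mm.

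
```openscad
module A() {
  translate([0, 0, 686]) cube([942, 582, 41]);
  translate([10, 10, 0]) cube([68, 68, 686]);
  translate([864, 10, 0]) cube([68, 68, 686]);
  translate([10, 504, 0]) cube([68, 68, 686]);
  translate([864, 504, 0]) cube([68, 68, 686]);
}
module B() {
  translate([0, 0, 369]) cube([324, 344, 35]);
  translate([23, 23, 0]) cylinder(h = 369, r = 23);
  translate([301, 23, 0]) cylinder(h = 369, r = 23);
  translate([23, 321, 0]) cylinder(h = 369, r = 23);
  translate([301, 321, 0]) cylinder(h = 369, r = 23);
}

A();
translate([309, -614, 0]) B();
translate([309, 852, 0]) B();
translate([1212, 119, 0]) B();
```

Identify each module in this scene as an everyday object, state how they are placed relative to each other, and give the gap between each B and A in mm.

A is a table. B is a stool. Three stools sit around the table at the −y, +y, +x sides. The gap between each stool and the table is 270 mm.

Each stool's nearest face is 270 mm from the table's bounding box.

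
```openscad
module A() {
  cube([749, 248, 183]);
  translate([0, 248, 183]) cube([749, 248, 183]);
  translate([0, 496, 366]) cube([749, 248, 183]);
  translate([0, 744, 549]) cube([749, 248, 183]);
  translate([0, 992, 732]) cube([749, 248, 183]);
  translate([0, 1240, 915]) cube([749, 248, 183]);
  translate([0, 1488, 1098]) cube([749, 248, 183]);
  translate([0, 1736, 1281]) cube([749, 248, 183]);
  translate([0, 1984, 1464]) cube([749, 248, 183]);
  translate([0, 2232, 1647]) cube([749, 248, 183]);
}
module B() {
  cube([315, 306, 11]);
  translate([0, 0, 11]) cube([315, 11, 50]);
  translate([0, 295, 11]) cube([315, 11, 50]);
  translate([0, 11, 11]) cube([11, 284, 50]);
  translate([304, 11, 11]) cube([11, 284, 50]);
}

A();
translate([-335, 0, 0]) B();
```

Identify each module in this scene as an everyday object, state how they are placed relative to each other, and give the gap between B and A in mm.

The open box's nearest face is 20 mm from the staircase's −x face.

A is a staircase. B is an open box. The open box is on the floor beside the staircase on its −x side. The gap between the open box and the staircase is 20 mm.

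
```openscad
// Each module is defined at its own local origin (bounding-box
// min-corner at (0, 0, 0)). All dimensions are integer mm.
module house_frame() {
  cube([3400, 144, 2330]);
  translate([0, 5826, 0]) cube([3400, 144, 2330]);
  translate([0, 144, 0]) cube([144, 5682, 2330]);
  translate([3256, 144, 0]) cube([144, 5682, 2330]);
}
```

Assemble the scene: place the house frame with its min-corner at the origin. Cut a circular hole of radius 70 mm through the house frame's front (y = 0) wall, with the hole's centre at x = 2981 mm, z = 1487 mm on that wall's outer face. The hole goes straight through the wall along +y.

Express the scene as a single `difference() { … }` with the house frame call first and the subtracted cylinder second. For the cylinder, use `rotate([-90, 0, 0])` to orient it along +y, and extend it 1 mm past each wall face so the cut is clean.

difference() {
  house_frame();
  translate([2981, -1, 1487]) rotate([-90, 0, 0]) cylinder(h = 146, r = 70);
}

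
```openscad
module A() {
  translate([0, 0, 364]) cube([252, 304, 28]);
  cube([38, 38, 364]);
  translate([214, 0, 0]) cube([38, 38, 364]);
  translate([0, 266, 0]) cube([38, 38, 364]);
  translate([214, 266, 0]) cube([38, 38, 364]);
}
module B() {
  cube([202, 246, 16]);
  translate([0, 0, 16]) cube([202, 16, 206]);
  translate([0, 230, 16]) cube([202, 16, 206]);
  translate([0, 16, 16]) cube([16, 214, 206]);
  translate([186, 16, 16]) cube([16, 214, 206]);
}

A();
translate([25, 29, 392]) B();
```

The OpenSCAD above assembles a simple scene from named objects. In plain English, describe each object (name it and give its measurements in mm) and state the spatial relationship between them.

A is a four-legged stool. The seat is a 252×304×28 mm slab whose top surface is at z = 392 mm; four square legs, each 38×38 mm in cross-section, run from the floor (z = 0) to the underside of the seat, each flush with a corner of the seat.

B is an open storage box with external size 202×246×222 mm and wall thickness 16 mm (the base is also 16 mm thick). The base covers the whole footprint; the four walls stand on the base, with the y-facing walls full-width and the x-facing walls fitting between their inner faces.

The open box is on top of the stool, centred.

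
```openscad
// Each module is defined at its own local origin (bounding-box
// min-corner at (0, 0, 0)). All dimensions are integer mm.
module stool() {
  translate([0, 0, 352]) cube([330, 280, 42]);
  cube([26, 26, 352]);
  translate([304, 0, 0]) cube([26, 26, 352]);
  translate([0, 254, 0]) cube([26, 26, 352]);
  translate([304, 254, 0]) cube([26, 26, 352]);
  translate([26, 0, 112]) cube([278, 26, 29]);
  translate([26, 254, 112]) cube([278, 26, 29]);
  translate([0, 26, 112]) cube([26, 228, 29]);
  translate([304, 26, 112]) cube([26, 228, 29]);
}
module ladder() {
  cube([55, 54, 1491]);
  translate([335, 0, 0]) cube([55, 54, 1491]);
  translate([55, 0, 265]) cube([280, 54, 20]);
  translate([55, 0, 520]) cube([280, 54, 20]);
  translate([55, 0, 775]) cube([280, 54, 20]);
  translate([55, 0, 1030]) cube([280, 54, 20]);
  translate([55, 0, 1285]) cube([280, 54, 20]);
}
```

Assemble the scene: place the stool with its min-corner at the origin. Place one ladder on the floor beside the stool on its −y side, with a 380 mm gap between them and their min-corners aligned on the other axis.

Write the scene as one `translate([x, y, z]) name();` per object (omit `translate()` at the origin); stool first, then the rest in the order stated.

stool();
translate([0, -434, 0]) ladder();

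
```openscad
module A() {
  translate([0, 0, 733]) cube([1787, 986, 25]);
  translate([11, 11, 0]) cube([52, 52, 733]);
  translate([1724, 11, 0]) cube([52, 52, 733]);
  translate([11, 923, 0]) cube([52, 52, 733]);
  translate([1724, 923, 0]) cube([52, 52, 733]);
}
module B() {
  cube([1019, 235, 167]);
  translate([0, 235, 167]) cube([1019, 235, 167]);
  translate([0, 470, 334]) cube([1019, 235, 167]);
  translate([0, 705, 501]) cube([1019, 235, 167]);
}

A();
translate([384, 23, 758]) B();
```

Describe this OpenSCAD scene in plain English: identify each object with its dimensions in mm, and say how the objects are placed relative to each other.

A is a rectangular dining table. The top is 1787×986×25 mm with its upper surface at z = 758 mm. It stands on four 52×52 mm square legs, each inset 11 mm from the nearest pair of top edges, running from the floor to the underside of the top.

B is a run of 4 identical solid stair steps. Each tread is 1019×235 mm and each step block is 167 mm high. Step 1 rests on the floor; step k is offset from step 1 by (k−1)×235 mm in y and (k−1)×167 mm in z.

The staircase is on top of the table, centred.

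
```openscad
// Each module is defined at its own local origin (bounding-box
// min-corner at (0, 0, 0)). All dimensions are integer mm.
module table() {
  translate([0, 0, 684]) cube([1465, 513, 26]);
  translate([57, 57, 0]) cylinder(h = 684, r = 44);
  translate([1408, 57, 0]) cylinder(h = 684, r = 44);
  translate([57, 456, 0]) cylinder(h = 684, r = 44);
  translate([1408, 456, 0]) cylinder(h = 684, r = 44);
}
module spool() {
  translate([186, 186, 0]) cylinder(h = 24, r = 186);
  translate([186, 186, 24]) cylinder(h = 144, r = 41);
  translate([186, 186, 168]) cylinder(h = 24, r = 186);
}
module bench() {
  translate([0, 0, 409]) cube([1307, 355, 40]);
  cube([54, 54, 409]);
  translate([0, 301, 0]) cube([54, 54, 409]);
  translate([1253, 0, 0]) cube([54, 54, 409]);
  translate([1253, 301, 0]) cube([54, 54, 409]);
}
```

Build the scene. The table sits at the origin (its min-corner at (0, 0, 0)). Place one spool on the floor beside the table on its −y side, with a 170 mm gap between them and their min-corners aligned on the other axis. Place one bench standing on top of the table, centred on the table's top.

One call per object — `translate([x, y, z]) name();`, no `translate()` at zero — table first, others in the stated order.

table();
translate([0, -542, 0]) spool();
translate([79, 79, 710]) bench();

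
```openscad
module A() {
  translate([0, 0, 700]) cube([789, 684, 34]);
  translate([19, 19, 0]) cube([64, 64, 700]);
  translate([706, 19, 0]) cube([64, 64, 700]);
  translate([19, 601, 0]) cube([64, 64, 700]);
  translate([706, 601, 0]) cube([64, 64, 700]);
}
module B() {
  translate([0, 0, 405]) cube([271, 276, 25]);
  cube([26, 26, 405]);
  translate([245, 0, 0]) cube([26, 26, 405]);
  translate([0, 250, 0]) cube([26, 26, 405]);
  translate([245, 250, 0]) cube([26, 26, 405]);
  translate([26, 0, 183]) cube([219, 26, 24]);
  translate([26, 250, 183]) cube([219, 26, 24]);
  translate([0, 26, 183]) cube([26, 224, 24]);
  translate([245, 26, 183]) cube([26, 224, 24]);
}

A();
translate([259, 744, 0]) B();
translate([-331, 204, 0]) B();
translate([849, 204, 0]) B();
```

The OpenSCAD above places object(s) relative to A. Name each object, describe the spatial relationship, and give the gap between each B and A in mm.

A is a table. B is a stool. Three stools sit around the table at the +y, −x, +x sides. The gap between each stool and the table is 60 mm.

Each stool's nearest face is 60 mm from the table's bounding box.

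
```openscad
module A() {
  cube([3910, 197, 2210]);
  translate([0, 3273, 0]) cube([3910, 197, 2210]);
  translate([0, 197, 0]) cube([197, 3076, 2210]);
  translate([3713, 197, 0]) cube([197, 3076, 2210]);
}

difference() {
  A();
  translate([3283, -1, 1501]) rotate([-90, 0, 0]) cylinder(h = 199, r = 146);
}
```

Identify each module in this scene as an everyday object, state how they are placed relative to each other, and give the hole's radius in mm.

The subtracted cylinder has r = 146 mm.

A is a house frame. The house frame has a circular hole through its front wall. The hole's radius is 146 mm.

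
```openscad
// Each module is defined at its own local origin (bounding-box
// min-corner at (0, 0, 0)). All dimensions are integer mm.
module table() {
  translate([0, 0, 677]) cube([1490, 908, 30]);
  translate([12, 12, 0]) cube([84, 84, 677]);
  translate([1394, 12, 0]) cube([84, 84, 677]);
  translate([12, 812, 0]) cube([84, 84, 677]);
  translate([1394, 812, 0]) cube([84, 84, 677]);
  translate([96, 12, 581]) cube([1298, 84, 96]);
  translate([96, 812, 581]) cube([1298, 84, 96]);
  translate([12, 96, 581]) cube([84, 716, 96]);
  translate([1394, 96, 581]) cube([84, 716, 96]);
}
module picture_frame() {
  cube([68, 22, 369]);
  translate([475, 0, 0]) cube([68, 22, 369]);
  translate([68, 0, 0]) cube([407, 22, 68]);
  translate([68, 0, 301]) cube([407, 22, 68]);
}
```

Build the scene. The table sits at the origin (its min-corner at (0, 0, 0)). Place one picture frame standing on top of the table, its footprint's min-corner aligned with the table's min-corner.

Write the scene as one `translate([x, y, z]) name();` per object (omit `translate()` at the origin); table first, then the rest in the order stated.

table();
translate([0, 0, 707]) picture_frame();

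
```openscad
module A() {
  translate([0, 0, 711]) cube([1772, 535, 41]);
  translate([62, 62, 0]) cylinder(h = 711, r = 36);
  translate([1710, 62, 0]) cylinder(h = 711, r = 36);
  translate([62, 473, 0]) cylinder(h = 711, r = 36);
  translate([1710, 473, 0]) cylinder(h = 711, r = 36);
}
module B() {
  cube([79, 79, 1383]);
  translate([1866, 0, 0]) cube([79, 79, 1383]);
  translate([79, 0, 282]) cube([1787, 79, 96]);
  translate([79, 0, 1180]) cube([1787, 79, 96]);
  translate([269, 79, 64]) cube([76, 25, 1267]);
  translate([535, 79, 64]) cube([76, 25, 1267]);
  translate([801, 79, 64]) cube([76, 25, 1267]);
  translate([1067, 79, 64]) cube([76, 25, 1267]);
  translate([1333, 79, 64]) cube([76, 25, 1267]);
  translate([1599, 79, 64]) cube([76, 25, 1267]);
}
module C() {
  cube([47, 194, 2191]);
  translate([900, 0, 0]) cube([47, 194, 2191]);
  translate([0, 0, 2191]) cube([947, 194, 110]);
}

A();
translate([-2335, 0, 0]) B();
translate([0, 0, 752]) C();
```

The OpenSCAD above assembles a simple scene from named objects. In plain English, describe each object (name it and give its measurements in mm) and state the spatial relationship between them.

A is a table with a 1772×535 mm rectangular top, 41 mm thick, top surface at z = 752 mm, supported by four round legs of 72 mm diameter, each leg's bounding box inset 26 mm from the nearest pair of top edges, running from the floor.

B is a fence section. Two 79×79 mm posts, 1383 mm tall, stand on the floor with a clear span of 1787 mm between their inner faces. Two horizontal rails of 79×96 mm section span the gap between the posts with their undersides at z = 282 mm and z = 1180 mm, flush with the posts' −y face. 6 pickets, each 76 mm wide, 25 mm thick and 1267 mm tall, are fixed to the +y face of the rails with their bottoms at z = 64 mm, evenly spaced across the span with equal gaps (rounded down to the nearest mm) at the −x end and between each pair — any rounding remainder accumulates at the +x end.

C is a door frame. The clear opening is 853 mm wide and 2191 mm high. Two 47 mm wide jambs, 194 mm deep, stand either side of the opening from the floor to the top of the opening. A 110 mm thick head sits across the top of both jambs, spanning the full outside width of the frame.

The fence section is on the floor beside the table on its −x side. The door frame is on top of the table.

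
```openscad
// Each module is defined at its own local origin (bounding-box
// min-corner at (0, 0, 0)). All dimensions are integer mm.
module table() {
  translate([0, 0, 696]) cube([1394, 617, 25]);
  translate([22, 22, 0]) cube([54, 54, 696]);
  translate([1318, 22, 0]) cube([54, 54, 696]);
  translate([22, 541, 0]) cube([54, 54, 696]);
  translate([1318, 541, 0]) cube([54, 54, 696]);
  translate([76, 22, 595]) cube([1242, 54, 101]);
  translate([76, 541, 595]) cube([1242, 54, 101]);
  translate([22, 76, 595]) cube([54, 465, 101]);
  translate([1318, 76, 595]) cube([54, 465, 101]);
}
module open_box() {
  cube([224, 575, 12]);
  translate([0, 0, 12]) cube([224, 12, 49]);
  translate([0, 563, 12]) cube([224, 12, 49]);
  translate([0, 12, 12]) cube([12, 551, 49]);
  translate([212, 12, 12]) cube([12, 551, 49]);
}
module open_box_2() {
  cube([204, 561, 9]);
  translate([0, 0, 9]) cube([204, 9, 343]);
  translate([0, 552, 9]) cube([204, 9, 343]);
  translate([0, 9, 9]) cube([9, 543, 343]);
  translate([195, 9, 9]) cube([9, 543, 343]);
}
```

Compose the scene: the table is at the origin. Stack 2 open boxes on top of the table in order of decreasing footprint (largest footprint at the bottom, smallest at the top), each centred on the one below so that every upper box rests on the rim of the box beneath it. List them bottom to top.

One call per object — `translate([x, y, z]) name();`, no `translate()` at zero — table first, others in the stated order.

table();
translate([585, 21, 721]) open_box();
translate([595, 28, 782]) open_box_2();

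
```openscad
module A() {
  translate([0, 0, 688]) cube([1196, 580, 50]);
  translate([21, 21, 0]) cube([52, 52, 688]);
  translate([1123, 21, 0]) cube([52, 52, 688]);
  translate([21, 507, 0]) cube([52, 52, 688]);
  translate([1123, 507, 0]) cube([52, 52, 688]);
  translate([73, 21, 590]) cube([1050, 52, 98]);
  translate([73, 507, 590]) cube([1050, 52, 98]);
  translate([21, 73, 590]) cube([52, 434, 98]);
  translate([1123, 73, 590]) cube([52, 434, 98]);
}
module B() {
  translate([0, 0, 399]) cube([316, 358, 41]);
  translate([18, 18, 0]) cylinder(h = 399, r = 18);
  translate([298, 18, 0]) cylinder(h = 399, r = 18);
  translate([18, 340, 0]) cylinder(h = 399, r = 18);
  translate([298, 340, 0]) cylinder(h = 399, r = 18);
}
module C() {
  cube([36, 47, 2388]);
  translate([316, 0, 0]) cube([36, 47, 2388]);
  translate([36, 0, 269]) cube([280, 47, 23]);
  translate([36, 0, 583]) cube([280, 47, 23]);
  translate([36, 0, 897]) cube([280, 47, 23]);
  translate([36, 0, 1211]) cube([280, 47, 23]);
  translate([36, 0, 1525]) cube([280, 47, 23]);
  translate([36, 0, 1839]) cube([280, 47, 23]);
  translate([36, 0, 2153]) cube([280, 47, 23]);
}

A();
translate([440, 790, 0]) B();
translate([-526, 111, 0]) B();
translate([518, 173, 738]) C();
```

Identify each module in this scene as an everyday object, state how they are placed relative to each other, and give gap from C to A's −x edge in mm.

The ladder's min-x is at 518; the table's min-x is 0; gap = 518 mm.

A is a table. B is a stool. C is a ladder. Two stools sit around the table at the +y, −x sides. The ladder is on top of the table. The gap from the ladder to the table's −x edge is 518 mm.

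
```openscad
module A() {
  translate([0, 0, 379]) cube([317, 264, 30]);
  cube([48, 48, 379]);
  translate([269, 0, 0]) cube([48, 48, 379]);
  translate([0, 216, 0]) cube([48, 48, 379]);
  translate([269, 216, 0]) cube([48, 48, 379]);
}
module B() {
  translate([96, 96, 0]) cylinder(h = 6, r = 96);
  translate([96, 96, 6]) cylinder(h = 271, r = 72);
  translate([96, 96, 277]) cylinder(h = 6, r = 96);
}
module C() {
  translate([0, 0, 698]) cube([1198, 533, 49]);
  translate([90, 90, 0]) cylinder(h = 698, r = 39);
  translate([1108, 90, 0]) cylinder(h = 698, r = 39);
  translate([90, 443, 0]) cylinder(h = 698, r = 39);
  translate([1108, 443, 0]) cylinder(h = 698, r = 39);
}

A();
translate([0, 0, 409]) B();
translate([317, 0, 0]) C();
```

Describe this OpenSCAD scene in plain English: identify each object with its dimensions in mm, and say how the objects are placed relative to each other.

A is a four-legged stool. The seat is a 317×264×30 mm slab whose top surface is at z = 409 mm; four square legs, each 48×48 mm in cross-section, run from the floor (z = 0) to the underside of the seat, each flush with a corner of the seat.

B is a spool: two coaxial disc flanges of radius 96 mm and thickness 6 mm, joined by a core cylinder of radius 72 mm and height 271 mm. The lower flange rests on z = 0 and the three cylinders share a vertical axis.

C is a table with a 1198×533 mm rectangular top, 49 mm thick, top surface at z = 747 mm, supported by four round legs of 78 mm diameter, each leg's bounding box inset 51 mm from the nearest pair of top edges, running from the floor.

The spool is on top of the stool. The table is against the stool's +x side, with their −y faces flush.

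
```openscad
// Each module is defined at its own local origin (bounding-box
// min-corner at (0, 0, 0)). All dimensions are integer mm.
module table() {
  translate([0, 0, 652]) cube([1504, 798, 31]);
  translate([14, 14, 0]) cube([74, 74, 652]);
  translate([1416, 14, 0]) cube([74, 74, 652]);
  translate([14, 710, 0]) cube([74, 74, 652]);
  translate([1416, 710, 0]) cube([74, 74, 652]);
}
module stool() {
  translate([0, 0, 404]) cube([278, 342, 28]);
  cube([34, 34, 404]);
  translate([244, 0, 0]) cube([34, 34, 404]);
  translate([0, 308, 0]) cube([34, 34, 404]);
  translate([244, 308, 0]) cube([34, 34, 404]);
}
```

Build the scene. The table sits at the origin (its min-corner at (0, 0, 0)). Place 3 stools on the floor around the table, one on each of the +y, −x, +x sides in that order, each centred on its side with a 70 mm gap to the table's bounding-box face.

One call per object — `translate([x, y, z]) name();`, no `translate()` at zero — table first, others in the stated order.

table();
translate([613, 868, 0]) stool();
translate([-348, 228, 0]) stool();
translate([1574, 228, 0]) stool();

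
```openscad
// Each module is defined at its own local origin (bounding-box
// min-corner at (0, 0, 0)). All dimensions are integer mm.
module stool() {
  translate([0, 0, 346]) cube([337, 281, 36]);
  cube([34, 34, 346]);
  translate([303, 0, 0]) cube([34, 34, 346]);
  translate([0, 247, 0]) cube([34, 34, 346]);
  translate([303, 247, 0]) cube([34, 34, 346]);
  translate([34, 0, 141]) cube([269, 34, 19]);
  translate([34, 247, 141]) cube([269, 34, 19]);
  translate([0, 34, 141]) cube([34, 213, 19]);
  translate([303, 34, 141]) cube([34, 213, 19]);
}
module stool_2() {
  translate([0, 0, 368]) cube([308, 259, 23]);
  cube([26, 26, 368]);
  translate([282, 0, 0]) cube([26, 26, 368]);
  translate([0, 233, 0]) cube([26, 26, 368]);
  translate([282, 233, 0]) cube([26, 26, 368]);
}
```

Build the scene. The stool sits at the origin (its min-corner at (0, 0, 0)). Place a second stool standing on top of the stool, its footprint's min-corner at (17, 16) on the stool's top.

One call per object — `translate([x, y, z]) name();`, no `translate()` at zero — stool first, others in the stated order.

stool();
translate([17, 16, 382]) stool_2();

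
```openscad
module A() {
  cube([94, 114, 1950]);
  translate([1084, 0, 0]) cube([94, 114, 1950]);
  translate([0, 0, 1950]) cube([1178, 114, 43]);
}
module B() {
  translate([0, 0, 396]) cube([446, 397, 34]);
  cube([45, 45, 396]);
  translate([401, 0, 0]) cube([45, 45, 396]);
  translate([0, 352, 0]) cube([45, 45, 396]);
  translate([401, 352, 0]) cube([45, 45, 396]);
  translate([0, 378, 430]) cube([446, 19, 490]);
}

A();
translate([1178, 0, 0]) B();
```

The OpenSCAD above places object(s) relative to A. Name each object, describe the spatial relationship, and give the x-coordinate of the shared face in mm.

A is a door frame. B is a chair. The chair is against the door frame's +x side, with their −y faces flush. The x-coordinate of the shared face is 1178 mm.

The door frame's +x face and the chair's −x face are both at x = 1178 mm.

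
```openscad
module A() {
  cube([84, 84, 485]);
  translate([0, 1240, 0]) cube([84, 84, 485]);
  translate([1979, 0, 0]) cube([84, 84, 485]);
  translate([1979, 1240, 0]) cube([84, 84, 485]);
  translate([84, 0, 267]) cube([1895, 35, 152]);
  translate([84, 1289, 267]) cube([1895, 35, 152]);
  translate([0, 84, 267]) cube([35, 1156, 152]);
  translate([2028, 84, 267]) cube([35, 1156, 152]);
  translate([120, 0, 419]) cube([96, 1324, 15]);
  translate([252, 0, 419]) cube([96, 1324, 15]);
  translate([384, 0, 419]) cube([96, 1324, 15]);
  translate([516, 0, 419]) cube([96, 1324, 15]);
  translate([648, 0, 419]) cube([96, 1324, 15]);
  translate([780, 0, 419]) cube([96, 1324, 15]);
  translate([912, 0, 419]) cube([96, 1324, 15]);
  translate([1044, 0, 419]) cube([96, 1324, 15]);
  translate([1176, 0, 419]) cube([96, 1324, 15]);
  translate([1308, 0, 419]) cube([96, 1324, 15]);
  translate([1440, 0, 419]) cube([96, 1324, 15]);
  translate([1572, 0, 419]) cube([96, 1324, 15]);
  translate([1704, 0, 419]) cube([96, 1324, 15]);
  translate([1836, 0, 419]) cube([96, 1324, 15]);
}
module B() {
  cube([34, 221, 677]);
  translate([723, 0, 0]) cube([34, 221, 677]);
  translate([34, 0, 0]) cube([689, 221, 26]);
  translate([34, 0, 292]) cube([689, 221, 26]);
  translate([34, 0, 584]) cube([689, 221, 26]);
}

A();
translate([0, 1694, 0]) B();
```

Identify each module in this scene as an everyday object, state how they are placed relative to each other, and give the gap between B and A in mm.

The bookshelf's nearest face is 370 mm from the bed frame's +y face.

A is a bed frame. B is a bookshelf. The bookshelf is on the floor beside the bed frame on its +y side. The gap between the bookshelf and the bed frame is 370 mm.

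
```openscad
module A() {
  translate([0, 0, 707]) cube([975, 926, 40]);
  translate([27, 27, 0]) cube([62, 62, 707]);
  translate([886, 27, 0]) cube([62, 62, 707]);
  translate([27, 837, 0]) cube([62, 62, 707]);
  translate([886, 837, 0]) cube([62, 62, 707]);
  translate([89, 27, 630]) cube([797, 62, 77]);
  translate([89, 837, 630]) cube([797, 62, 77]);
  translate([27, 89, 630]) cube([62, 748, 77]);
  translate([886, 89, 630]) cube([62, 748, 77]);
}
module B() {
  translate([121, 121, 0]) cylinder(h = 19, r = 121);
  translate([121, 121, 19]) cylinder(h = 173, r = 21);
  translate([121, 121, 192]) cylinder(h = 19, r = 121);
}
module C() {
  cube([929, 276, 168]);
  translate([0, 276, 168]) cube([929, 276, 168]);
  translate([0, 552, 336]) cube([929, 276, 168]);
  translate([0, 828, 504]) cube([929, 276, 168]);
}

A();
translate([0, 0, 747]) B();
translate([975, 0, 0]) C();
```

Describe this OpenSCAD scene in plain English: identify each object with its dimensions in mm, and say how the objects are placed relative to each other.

A is a rectangular dining table. The top is 975×926×40 mm with its upper surface at z = 747 mm. It stands on four 62×62 mm square legs, each inset 27 mm from the nearest pair of top edges, running from the floor to the underside of the top. Four apron rails, 62 mm thick and 77 mm tall, run between adjacent legs with their top edges flush with the underside of the top and their outer faces flush with the legs' outer faces.

B is a spool: two coaxial disc flanges of radius 121 mm and thickness 19 mm, joined by a core cylinder of radius 21 mm and height 173 mm. The lower flange rests on z = 0 and the three cylinders share a vertical axis.

C is a run of 4 identical solid stair steps. Each tread is 929×276 mm and each step block is 168 mm high. Step 1 rests on the floor; step k is offset from step 1 by (k−1)×276 mm in y and (k−1)×168 mm in z.

The spool is on top of the table. The staircase is against the table's +x side, with their −y faces flush.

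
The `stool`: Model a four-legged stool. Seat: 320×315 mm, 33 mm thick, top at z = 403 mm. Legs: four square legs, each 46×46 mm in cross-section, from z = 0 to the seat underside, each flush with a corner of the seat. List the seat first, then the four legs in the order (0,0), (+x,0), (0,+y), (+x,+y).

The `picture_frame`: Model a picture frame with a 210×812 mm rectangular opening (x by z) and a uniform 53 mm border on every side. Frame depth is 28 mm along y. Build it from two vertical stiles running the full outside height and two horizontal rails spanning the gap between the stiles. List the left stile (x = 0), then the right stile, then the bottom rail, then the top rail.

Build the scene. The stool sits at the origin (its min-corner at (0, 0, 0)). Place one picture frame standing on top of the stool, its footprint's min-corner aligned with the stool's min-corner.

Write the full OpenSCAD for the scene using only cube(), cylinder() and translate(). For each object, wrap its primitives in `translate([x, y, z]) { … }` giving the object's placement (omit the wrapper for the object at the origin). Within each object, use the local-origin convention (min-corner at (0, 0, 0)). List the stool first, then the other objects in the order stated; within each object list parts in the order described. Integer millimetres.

translate([0, 0, 370]) cube([320, 315, 33]);
cube([46, 46, 370]);
translate([274, 0, 0]) cube([46, 46, 370]);
translate([0, 269, 0]) cube([46, 46, 370]);
translate([274, 269, 0]) cube([46, 46, 370]);
translate([0, 0, 403]) {
  cube([53, 28, 918]);
  translate([263, 0, 0]) cube([53, 28, 918]);
  translate([53, 0, 0]) cube([210, 28, 53]);
  translate([53, 0, 865]) cube([210, 28, 53]);
}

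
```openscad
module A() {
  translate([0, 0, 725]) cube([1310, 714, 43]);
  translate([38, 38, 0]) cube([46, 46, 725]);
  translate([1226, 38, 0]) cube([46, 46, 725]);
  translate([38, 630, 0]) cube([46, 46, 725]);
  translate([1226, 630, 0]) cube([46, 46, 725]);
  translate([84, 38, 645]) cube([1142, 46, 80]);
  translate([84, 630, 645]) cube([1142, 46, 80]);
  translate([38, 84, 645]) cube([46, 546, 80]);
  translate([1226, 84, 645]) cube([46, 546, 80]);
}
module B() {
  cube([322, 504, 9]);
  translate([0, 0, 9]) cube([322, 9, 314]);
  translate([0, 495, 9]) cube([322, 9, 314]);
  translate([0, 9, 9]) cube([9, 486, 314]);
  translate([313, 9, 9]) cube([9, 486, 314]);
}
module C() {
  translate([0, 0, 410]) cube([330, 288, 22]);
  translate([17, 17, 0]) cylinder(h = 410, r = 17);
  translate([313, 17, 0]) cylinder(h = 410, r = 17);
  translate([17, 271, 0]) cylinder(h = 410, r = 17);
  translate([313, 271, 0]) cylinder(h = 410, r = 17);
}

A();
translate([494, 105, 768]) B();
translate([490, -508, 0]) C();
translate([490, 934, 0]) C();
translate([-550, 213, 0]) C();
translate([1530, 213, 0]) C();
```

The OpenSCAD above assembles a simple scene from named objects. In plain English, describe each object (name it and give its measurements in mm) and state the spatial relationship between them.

A is a table: top 1310 mm (x) × 714 mm (y), 43 mm thick, upper face at z = 768 mm, on four 46×46 mm square legs, each inset 38 mm from the nearest pair of top edges, running from z = 0 to the bottom of the top. Four apron rails, 46 mm thick and 80 mm tall, run between adjacent legs with their top edges flush with the underside of the top and their outer faces flush with the legs' outer faces.

B is an open storage box with external size 322×504×323 mm and wall thickness 9 mm (the base is also 9 mm thick). The base covers the whole footprint; the four walls stand on the base, with the y-facing walls full-width and the x-facing walls fitting between their inner faces.

C is a simple wooden stool: a rectangular seat 330 mm (x) by 288 mm (y), 22 mm thick, top face at z = 432 mm, on four round legs, each 34 mm in diameter. The legs rest on z = 0, each leg's axis is inset half a diameter from the nearest pair of seat edges (so the leg's bounding box is flush with the corner).

The open box is on top of the table, centred. Four stools sit around the table at the −y, +y, −x, +x sides.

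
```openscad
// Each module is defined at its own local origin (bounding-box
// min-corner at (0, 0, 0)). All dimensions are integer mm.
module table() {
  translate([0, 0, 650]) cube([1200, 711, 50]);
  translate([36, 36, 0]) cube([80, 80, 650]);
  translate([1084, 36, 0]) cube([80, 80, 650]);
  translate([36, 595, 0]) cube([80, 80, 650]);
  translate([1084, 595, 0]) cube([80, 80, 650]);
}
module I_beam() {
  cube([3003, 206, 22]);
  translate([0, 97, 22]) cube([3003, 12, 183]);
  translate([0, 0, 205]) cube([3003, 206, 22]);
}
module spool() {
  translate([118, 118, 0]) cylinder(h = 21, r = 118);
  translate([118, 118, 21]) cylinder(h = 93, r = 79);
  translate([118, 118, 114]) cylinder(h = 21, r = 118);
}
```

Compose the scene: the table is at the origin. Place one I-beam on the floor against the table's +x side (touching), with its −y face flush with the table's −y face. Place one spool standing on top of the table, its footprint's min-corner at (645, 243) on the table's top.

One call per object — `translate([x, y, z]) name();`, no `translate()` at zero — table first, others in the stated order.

table();
translate([1200, 0, 0]) I_beam();
translate([645, 243, 700]) spool();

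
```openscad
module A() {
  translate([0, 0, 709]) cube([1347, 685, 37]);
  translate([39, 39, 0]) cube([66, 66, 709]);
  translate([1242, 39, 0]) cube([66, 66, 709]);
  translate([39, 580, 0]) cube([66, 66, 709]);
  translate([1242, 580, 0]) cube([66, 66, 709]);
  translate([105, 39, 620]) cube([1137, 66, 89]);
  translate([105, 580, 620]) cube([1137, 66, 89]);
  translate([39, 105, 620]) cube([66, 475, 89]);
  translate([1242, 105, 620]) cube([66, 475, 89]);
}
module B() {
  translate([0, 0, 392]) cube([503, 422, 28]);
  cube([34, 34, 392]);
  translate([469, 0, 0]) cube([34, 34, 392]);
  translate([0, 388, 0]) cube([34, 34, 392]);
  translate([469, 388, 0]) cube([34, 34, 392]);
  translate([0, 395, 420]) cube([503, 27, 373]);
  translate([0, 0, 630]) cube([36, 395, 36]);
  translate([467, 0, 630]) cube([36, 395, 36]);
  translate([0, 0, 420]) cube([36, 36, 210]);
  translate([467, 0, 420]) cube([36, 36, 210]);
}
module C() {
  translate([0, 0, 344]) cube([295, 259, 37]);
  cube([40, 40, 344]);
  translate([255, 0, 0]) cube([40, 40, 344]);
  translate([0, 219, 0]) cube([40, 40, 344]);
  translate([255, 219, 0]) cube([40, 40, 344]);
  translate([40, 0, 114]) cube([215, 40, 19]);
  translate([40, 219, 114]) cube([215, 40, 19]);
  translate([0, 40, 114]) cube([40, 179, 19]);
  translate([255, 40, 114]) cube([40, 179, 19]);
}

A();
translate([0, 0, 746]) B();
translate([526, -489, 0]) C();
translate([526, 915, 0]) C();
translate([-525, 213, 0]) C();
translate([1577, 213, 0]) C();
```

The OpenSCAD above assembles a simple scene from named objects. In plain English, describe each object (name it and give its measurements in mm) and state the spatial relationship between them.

A is a table with a 1347×685 mm rectangular top, 37 mm thick, top surface at z = 746 mm, supported by four 66×66 mm square legs, each inset 39 mm from the nearest pair of top edges, running from the floor. Four apron rails, 66 mm thick and 89 mm tall, run between adjacent legs with their top edges flush with the underside of the top and their outer faces flush with the legs' outer faces.

B is a chair: 503×422 mm seat, 28 mm thick, top at z = 420 mm, on four 34 mm square corner legs flush with the seat edges. A 27 mm thick backrest slab spans the full seat width, extending 373 mm above the seat top, its back face flush with the seat's +y edge. Two armrests of 36×36 mm section run along each side from the seat's front edge to the front of the backrest, top faces 246 mm above the seat top and outer faces flush with the seat's x-edges; a 36×36 mm post under the front of each armrest stands on the seat at the front corner.

C is a four-legged stool. The seat is 295×259 mm, 37 mm thick, top at z = 381 mm. It stands on four square legs, each 40×40 mm in cross-section, from z = 0 to the seat underside, each flush with a corner of the seat. Four stretchers, 40 mm wide and 19 mm tall, connect adjacent legs with their undersides at z = 114 mm, each running between the inner faces of the legs it joins and aligned with the legs' outer faces on the other axis.

The chair is on top of the table. Four stools sit around the table at the −y, +y, −x, +x sides.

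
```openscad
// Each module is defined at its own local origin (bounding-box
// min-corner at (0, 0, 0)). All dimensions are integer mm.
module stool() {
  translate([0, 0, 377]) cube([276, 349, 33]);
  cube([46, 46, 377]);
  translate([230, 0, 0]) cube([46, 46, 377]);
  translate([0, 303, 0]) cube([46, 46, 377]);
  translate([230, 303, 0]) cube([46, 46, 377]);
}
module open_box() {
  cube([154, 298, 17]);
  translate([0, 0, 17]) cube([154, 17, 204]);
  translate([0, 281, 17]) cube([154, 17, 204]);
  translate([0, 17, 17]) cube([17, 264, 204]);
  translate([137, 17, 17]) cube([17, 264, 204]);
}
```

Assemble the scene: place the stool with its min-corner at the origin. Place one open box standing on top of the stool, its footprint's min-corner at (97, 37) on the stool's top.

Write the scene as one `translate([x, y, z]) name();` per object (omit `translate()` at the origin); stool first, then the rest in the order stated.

stool();
translate([97, 37, 410]) open_box();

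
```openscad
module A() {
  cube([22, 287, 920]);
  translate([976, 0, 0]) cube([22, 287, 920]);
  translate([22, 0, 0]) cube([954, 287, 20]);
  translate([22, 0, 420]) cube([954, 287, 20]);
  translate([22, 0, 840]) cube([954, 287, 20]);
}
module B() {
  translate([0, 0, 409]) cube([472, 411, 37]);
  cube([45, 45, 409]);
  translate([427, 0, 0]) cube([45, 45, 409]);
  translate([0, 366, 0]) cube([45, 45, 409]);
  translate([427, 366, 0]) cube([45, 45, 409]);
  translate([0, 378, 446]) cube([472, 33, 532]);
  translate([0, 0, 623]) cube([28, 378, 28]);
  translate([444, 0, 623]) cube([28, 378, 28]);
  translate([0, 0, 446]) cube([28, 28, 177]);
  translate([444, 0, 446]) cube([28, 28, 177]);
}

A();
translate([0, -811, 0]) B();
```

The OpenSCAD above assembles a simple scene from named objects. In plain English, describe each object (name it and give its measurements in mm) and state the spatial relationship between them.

A is an open bookshelf. Two side panels, each 22 mm thick, 287 mm deep and 920 mm tall, stand 998 mm apart (outside-to-outside). Between them sit 3 shelves, each 20 mm thick and 287 mm deep, spanning the full gap between the sides. The bottom shelf rests on the floor (its underside at z = 0) and the clear gap between one shelf's top and the next shelf's underside is 400 mm.

B is a chair: 472×411 mm seat, 37 mm thick, top at z = 446 mm, on four 45 mm square corner legs flush with the seat edges. A 33 mm thick backrest slab spans the full seat width, extending 532 mm above the seat top, its back face flush with the seat's +y edge. Two armrests of 28×28 mm section run along each side from the seat's front edge to the front of the backrest, top faces 205 mm above the seat top and outer faces flush with the seat's x-edges; a 28×28 mm post under the front of each armrest stands on the seat at the front corner.

The chair is on the floor beside the bookshelf on its −y side.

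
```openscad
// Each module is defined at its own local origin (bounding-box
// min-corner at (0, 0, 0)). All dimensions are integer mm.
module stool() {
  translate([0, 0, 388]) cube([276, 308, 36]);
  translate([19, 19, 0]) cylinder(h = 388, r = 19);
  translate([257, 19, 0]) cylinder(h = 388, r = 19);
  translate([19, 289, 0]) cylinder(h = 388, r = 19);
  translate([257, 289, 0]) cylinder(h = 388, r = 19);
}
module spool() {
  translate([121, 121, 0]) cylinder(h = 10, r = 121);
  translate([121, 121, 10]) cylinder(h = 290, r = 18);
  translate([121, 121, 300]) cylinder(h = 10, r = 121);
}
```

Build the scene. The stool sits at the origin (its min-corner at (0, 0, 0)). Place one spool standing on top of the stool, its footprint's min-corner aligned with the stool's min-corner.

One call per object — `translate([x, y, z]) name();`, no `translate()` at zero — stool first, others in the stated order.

stool();
translate([0, 0, 424]) spool();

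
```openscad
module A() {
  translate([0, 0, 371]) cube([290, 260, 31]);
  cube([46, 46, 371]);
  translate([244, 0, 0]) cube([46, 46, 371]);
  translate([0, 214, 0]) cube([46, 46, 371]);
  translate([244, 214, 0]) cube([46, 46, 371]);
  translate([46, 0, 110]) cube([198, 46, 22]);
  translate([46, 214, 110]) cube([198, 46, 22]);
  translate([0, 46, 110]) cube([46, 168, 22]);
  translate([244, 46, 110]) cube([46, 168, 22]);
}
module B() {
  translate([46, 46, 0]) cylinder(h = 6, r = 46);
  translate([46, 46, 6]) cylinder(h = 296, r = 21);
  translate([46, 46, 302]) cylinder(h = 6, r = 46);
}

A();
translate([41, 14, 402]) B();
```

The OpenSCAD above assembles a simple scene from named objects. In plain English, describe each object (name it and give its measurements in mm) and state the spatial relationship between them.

A is a four-legged stool. The seat is 290×260 mm, 31 mm thick, top at z = 402 mm. It stands on four square legs, each 46×46 mm in cross-section, from z = 0 to the seat underside, each flush with a corner of the seat. Four stretchers, 46 mm wide and 22 mm tall, connect adjacent legs with their undersides at z = 110 mm, each running between the inner faces of the legs it joins and aligned with the legs' outer faces on the other axis.

B is a spool: two coaxial disc flanges of radius 46 mm and thickness 6 mm, joined by a core cylinder of radius 21 mm and height 296 mm. The lower flange rests on z = 0 and the three cylinders share a vertical axis.

The spool is on top of the stool.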